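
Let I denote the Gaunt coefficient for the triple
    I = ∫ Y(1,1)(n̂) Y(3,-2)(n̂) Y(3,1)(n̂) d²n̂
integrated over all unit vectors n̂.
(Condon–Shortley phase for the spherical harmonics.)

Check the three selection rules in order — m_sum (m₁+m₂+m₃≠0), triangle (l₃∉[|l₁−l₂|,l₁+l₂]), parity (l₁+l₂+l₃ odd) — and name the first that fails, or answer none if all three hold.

m₁+m₂+m₃ = 1 − 2 + 1 = 0  ✓
triangle: |1−3|=2 ≤ l₃=3 ≤ 1+3=4  ✓
parity: l₁+l₂+l₃ = 7 is odd  ✗

parity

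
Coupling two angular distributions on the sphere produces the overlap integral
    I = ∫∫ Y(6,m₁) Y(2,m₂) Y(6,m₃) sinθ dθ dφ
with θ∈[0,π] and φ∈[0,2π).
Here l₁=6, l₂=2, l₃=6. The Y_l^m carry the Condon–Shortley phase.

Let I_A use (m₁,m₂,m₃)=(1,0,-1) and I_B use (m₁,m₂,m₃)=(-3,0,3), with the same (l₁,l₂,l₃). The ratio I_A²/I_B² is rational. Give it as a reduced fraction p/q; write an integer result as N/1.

169/25

Shared (l₁,l₂,l₃)=(6,2,6): N and (l;000)² cancel in I_A²/I_B².
A: Δ = 2!·10!·2!/15! = 1/90090; Racah Σ t=0..2: t=0:+1/57600 t=1:−1/17280 t=2:+1/120960 = -13/403200; ⇒ 3j(6 2 6; 1 0 -1)² = 13/770, sgn +1
B: Δ = 2!·10!·2!/15! = 1/90090; Racah Σ t=0..2: t=0:+1/1451520 t=1:−1/80640 t=2:+1/120960 = -1/290304; ⇒ 3j(6 2 6; -3 0 3)² = 5/2002, sgn +1
I_A²/I_B² = (13/770)/(5/2002) = 169/25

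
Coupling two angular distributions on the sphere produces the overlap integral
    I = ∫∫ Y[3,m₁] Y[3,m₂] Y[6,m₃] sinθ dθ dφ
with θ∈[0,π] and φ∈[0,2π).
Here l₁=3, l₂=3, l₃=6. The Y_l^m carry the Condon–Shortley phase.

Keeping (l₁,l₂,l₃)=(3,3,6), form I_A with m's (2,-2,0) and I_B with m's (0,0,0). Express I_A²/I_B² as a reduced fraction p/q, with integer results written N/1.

Shared (l₁,l₂,l₃)=(3,3,6): N and (l;000)² cancel in I_A²/I_B².
A: Δ = 0!·6!·6!/13! = 1/12012; Racah Σ t=0..0: t=0:+1/14400 = 1/14400; ⇒ 3j(3 3 6; 2 -2 0)² = 3/1001, sgn +1
B: Δ = 0!·6!·6!/13! = 1/12012; Racah Σ t=0..0: t=0:+1/1296 = 1/1296; ⇒ 3j(3 3 6; 0 0 0)² = 100/3003, sgn +1
I_A²/I_B² = (3/1001)/(100/3003) = 9/100

9/100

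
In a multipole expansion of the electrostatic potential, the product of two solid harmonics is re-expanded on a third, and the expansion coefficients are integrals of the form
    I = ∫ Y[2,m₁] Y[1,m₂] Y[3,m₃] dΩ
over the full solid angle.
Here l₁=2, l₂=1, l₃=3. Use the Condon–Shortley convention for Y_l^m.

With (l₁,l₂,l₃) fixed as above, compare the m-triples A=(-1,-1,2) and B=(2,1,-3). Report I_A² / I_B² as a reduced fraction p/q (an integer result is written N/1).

l's match ⇒ only the (l;m) 3-j factors differ between A and B.
A: triangle coeff Δ(2,1,3) = 1/105; Σ_t [0,0]: t=0:+1/12 = 1/12; (3j)²=2/21 [(2 1 3; -1 -1 2)], sign=-1
B: triangle coeff Δ(2,1,3) = 1/105; Σ_t [0,0]: t=0:+1/48 = 1/48; (3j)²=1/7 [(2 1 3; 2 1 -3)], sign=+1
I_A²/I_B² = (2/21)/(1/7) = 2/3

2/3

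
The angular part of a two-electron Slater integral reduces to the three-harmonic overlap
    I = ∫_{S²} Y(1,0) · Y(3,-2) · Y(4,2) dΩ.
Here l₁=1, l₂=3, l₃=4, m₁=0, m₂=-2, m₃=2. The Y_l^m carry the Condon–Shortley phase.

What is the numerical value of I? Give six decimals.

m-sum 0 ✓  L=8 even ✓  2≤4≤4 ✓
Π(2lᵢ+1) = 3×7×9 = 189
triangle coeff Δ(1,3,4) = 1/252
Σ_t [0,0]: t=0:+1/36 = 1/36
(3j)²=4/63 [(1 3 4; 0 0 0)], sign=+1
Σ_t [0,0]: t=0:+1/120 = 1/120
(3j)²=1/21 [(1 3 4; 0 -2 2)], sign=+1
⇒ 4πI² = 4/7
I = (+1)√(4/7/(4π)) = 0.21324362

0.213244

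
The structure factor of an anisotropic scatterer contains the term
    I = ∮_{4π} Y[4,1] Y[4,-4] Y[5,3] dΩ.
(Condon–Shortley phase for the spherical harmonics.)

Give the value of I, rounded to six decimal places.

L=13 odd ⇒ parity kills the (l;000) factor ⇒ I = 0

0.000000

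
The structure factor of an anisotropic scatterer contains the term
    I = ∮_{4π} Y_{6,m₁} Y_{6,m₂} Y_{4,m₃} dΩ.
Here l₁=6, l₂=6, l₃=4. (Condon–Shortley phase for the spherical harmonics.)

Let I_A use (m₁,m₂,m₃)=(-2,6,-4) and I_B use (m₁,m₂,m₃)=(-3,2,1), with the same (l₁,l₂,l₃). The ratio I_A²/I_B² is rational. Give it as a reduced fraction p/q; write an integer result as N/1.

l's match ⇒ only the (l;m) 3-j factors differ between A and B.
A: triangle coeff Δ(6,6,4) = 1/15315300; Σ_t [8,8]: t=8:+1/23224320 = 1/23224320; (3j)²=1/442 [(6 6 4; -2 6 -4)], sign=+1
B: triangle coeff Δ(6,6,4) = 1/15315300; Σ_t [5,8]: t=5:−1/103680 t=6:+1/34560 t=7:−1/120960 t=8:+1/5806080 = 13/1161216; (3j)²=65/5236 [(6 6 4; -3 2 1)], sign=-1
I_A²/I_B² = (1/442)/(65/5236) = 154/845

154/845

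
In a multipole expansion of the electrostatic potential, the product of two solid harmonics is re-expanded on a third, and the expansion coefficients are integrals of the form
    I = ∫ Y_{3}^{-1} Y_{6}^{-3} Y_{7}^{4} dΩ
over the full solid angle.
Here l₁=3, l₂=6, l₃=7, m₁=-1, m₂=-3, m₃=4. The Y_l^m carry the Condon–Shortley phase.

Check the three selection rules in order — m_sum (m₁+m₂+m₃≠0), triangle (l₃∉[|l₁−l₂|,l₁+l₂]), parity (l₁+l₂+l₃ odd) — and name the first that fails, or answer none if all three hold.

none

azimuthal sum: -1 − 3 + 4 = 0  ✓
3 ≤ 7 ≤ 9 (triangle on l)  ✓
L = 3 + 6 + 7 = 16 (even)  ✓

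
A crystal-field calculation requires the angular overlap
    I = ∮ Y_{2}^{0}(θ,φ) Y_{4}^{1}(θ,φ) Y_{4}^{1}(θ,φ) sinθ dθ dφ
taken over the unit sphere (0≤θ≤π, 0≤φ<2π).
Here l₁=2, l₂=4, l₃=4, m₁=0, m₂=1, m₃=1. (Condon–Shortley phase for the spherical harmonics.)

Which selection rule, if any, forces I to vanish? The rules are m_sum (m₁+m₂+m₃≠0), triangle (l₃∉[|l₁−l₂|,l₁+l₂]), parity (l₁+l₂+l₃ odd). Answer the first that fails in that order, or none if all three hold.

Σmᵢ = 2  ✗
l₃∈[|l₁−l₂|,l₁+l₂]=[2,6], have l₃=4
Σlᵢ = 10 ⇒ even

m_sum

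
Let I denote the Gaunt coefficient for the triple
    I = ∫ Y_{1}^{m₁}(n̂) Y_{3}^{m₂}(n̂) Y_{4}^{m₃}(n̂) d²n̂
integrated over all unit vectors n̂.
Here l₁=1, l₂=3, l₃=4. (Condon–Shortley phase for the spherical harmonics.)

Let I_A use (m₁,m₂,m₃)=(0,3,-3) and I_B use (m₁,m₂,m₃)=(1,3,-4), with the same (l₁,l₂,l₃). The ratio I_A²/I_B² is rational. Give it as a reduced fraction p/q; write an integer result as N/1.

1/4

Shared (l₁,l₂,l₃)=(1,3,4): N and (l;000)² cancel in I_A²/I_B².
A: Δ = 0!·2!·6!/9! = 1/252; Racah Σ t=0..0: t=0:+1/720 = 1/720; ⇒ 3j(1 3 4; 0 3 -3)² = 1/36, sgn -1
B: Δ = 0!·2!·6!/9! = 1/252; Racah Σ t=0..0: t=0:+1/1440 = 1/1440; ⇒ 3j(1 3 4; 1 3 -4)² = 1/9, sgn +1
I_A²/I_B² = (1/36)/(1/9) = 1/4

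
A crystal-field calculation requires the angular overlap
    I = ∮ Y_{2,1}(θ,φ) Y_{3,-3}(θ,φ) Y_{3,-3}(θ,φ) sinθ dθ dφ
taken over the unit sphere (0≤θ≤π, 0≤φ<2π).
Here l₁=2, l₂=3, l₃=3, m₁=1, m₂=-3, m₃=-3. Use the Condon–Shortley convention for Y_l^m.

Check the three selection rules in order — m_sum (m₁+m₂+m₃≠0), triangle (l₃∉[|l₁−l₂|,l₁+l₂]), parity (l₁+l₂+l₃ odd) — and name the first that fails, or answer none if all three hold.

m_sum

azimuthal sum: 1 − 3 − 3 = -5  ✗
1 ≤ 3 ≤ 5 (triangle on l)
L = 2 + 3 + 3 = 8 (even)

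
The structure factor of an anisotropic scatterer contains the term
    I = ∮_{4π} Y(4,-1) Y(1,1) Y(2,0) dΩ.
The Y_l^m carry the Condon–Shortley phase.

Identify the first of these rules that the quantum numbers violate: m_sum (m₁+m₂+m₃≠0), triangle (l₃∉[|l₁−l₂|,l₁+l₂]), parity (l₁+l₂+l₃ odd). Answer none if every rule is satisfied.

azimuthal sum: -1 + 1 + 0 = 0  ✓
3 ≤ 2 ≤ 5 (triangle on l)  ✗
L = 4 + 1 + 2 = 7 (odd)

triangle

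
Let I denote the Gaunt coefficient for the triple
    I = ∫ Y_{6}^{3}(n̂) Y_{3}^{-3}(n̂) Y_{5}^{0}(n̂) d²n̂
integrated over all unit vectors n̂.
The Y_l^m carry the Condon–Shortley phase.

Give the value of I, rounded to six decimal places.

Rules hold: Σm=0, L=14 even, 3≤5≤9.
N = 13·7·11 = 1001
Δ = 4!·8!·2!/15! = 1/675675
Racah Σ t=1..3: t=1:−1/8640 t=2:+1/2304 t=3:−1/8640 = 7/34560
⇒ 3j(6 3 5; 0 0 0)² = 7/429, sgn -1
Racah Σ t=0..0: t=0:+1/34560 = 1/34560
⇒ 3j(6 3 5; 3 -3 0)² = 4/143, sgn -1
4πI² = N·(3j₀)²·(3jₘ)² = 196/429
I = +1·√(0.456876/4π) = 0.19067531

0.190675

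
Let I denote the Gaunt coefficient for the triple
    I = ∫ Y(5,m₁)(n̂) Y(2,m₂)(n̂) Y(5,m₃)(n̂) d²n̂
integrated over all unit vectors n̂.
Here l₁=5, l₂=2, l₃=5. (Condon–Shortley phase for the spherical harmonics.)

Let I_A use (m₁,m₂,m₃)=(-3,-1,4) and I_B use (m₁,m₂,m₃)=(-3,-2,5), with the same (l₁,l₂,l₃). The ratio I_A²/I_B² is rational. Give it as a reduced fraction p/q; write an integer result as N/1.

Same 5,2,5: normalisation and zero-m 3j drop out of the ratio.
A: Δ: 2! 8! 2! / 13! → 1/38610; sum: t=0:+1/80640 t=1:−1/10080 = -1/11520; 3j²(5 2 5; -3 -1 4) = Δ·Π!·Σ² = 49/1430  (sign +1)
B: Δ: 2! 8! 2! / 13! → 1/38610; sum: t=0:+1/161280 = 1/161280; 3j²(5 2 5; -3 -2 5) = Δ·Π!·Σ² = 1/143  (sign +1)
I_A²/I_B² = (49/1430)/(1/143) = 49/10

49/10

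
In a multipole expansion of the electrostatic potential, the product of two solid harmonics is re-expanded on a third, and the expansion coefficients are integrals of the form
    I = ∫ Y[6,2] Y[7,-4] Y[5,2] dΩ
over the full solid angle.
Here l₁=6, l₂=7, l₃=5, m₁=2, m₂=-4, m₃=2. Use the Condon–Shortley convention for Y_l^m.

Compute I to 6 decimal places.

0.116075

m-sum 0 ✓  L=18 even ✓  1≤5≤13 ✓
Π(2lᵢ+1) = 13×15×11 = 2145
triangle coeff Δ(6,7,5) = 1/174594420
Σ_t [2,6]: t=2:+1/4147200 t=3:−1/207360 t=4:+1/82944 t=5:−1/207360 t=6:+1/4147200 = 1/345600
(3j)²=420/46189 [(6 7 5; 0 0 0)], sign=-1
Σ_t [0,3]: t=0:+1/34836480 t=1:−1/1451520 t=2:+1/691200 t=3:−1/3110400 = 1/2150400
(3j)²=729/83980 [(6 7 5; 2 -4 2)], sign=-1
⇒ 4πI² = 229635/1356277
I = (+1)√(229635/1356277/(4π)) = 0.11607533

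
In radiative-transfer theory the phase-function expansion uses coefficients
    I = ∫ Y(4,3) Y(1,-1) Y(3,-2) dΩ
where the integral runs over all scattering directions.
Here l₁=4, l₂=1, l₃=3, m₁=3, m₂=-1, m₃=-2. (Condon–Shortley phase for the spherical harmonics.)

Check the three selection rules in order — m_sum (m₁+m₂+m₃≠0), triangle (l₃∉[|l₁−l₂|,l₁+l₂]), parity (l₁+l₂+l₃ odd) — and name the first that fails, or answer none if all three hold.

none

azimuthal sum: 3 − 1 − 2 = 0  ✓
3 ≤ 3 ≤ 5 (triangle on l)  ✓
L = 4 + 1 + 3 = 8 (even)  ✓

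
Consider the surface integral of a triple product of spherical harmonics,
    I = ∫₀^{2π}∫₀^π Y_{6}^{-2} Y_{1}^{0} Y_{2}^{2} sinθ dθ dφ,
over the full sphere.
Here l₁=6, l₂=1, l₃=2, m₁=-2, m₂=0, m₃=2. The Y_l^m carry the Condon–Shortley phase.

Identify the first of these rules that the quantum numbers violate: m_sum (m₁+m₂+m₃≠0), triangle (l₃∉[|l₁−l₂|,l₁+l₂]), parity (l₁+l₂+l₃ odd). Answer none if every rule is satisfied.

triangle

Σmᵢ = 0  ✓
l₃∈[|l₁−l₂|,l₁+l₂]=[5,7], have l₃=2  ✗
Σlᵢ = 9 ⇒ odd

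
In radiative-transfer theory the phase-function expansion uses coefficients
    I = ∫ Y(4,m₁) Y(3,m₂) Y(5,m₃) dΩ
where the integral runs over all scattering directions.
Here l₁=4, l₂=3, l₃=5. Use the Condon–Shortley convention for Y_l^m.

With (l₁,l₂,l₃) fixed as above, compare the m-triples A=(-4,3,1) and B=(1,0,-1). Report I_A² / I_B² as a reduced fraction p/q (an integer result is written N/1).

l's match ⇒ only the (l;m) 3-j factors differ between A and B.
A: triangle coeff Δ(4,3,5) = 1/180180; Σ_t [2,2]: t=2:+1/34560 = 1/34560; (3j)²=1/429 [(4 3 5; -4 3 1)], sign=+1
B: triangle coeff Δ(4,3,5) = 1/180180; Σ_t [0,2]: t=0:+1/432 t=1:−1/192 t=2:+1/1440 = -19/8640; (3j)²=361/30030 [(4 3 5; 1 0 -1)], sign=-1
I_A²/I_B² = (1/429)/(361/30030) = 70/361

70/361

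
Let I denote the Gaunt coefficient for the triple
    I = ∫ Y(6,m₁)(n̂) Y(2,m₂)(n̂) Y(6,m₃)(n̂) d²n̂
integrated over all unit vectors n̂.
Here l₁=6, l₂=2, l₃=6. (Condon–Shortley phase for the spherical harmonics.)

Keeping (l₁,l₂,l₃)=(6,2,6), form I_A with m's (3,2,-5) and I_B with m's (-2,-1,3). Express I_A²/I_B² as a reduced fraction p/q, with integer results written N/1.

Shared (l₁,l₂,l₃)=(6,2,6): N and (l;000)² cancel in I_A²/I_B².
A: Δ = 2!·10!·2!/15! = 1/90090; Racah Σ t=2..2: t=2:+1/1451520 = 1/1451520; ⇒ 3j(6 2 6; 3 2 -5)² = 1/91, sgn -1
B: Δ = 2!·10!·2!/15! = 1/90090; Racah Σ t=0..1: t=0:+1/161280 t=1:−1/60480 = -1/96768; ⇒ 3j(6 2 6; -2 -1 3)² = 15/1001, sgn +1
I_A²/I_B² = (1/91)/(15/1001) = 11/15

11/15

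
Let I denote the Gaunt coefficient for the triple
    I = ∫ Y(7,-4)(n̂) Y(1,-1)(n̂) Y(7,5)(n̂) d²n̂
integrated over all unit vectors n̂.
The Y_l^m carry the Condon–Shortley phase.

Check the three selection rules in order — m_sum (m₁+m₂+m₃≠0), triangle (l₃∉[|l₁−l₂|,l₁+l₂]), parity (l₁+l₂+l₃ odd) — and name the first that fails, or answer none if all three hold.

parity

Σmᵢ = 0  ✓
l₃∈[|l₁−l₂|,l₁+l₂]=[6,8], have l₃=7  ✓
Σlᵢ = 15 ⇒ odd  ✗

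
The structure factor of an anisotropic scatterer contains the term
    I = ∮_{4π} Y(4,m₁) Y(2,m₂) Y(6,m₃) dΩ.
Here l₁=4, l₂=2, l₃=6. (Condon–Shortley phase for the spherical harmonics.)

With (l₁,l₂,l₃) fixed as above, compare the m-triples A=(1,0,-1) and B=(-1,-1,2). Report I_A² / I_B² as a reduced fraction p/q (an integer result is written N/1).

15/16

Shared (l₁,l₂,l₃)=(4,2,6): N and (l;000)² cancel in I_A²/I_B².
A: Δ = 0!·8!·4!/13! = 1/6435; Racah Σ t=0..0: t=0:+1/2880 = 1/2880; ⇒ 3j(4 2 6; 1 0 -1)² = 14/429, sgn -1
B: Δ = 0!·8!·4!/13! = 1/6435; Racah Σ t=0..0: t=0:+1/4320 = 1/4320; ⇒ 3j(4 2 6; -1 -1 2)² = 224/6435, sgn +1
I_A²/I_B² = (14/429)/(224/6435) = 15/16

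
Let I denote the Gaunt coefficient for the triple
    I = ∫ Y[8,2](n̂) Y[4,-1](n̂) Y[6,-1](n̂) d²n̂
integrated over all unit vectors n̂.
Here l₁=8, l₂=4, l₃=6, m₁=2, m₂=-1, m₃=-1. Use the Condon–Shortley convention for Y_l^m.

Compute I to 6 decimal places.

0.132771

Rules hold: Σm=0, L=18 even, 4≤6≤12.
N = 17·9·13 = 1989
Δ = 6!·10!·2!/19! = 1/23279256
Racah Σ t=2..4: t=2:+1/1658880 t=3:−1/518400 t=4:+1/1658880 = -1/1382400
⇒ 3j(8 4 6; 0 0 0)² = 504/46189, sgn -1
Racah Σ t=1..3: t=1:−1/3456000 t=2:+1/829440 t=3:−1/2177280 = 199/435456000
⇒ 3j(8 4 6; 2 -1 -1)² = 39601/3879876, sgn -1
4πI² = N·(3j₀)²·(3jₘ)² = 2138454/9653501
I = +1·√(0.221521/4π) = 0.13277081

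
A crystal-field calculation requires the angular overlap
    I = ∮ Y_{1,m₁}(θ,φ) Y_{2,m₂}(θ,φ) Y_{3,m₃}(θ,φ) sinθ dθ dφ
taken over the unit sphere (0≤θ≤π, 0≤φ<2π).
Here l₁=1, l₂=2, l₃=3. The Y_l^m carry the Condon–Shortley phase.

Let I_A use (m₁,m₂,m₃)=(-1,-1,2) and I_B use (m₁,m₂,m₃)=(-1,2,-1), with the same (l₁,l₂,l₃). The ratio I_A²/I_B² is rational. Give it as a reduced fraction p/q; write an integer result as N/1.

Shared (l₁,l₂,l₃)=(1,2,3): N and (l;000)² cancel in I_A²/I_B².
A: Δ = 0!·2!·4!/7! = 1/105; Racah Σ t=0..0: t=0:+1/12 = 1/12; ⇒ 3j(1 2 3; -1 -1 2)² = 2/21, sgn -1
B: Δ = 0!·2!·4!/7! = 1/105; Racah Σ t=0..0: t=0:+1/48 = 1/48; ⇒ 3j(1 2 3; -1 2 -1)² = 1/105, sgn +1
I_A²/I_B² = (2/21)/(1/105) = 10/1

10/1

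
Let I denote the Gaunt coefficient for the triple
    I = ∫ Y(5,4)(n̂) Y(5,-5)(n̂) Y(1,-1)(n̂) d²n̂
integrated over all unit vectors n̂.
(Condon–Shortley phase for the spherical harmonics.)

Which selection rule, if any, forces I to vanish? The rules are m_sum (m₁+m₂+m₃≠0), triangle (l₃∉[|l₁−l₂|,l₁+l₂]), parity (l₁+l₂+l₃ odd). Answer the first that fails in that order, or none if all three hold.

m_sum

Σmᵢ = -2  ✗
l₃∈[|l₁−l₂|,l₁+l₂]=[0,10], have l₃=1
Σlᵢ = 11 ⇒ odd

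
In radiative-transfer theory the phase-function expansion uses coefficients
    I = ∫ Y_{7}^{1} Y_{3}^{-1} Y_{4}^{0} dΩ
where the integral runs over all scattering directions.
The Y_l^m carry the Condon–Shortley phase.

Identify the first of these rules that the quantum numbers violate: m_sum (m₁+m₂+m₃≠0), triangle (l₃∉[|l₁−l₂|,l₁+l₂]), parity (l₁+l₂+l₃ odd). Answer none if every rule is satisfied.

none

Σmᵢ = 0  ✓
l₃∈[|l₁−l₂|,l₁+l₂]=[4,10], have l₃=4  ✓
Σlᵢ = 14 ⇒ even  ✓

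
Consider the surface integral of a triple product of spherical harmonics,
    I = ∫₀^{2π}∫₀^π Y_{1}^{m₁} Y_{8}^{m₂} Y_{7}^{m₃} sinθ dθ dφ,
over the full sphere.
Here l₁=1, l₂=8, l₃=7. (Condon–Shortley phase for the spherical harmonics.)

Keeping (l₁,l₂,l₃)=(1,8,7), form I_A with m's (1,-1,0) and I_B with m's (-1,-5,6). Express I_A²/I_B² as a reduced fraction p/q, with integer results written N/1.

l's match ⇒ only the (l;m) 3-j factors differ between A and B.
A: triangle coeff Δ(1,8,7) = 1/2040; Σ_t [0,0]: t=0:+1/50803200 = 1/50803200; (3j)²=3/170 [(1 8 7; 1 -1 0)], sign=-1
B: triangle coeff Δ(1,8,7) = 1/2040; Σ_t [2,2]: t=2:+1/12454041600 = 1/12454041600; (3j)²=1/680 [(1 8 7; -1 -5 6)], sign=-1
I_A²/I_B² = (3/170)/(1/680) = 12/1

12/1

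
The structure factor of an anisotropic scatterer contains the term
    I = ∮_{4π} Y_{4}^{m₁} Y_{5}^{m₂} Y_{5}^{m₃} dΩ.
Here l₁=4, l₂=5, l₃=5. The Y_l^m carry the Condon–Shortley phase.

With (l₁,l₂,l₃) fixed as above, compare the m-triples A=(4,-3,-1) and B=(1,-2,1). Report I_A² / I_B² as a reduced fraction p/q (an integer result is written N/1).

12/7

Shared (l₁,l₂,l₃)=(4,5,5): N and (l;000)² cancel in I_A²/I_B².
A: Δ = 4!·4!·6!/15! = 1/3153150; Racah Σ t=0..0: t=0:+1/27648 = 1/27648; ⇒ 3j(4 5 5; 4 -3 -1)² = 10/429, sgn +1
B: Δ = 4!·4!·6!/15! = 1/3153150; Racah Σ t=0..3: t=0:+1/5184 t=1:−1/1152 t=2:+1/2880 t=3:−1/103680 = -7/20736; ⇒ 3j(4 5 5; 1 -2 1)² = 35/2574, sgn -1
I_A²/I_B² = (10/429)/(35/2574) = 12/7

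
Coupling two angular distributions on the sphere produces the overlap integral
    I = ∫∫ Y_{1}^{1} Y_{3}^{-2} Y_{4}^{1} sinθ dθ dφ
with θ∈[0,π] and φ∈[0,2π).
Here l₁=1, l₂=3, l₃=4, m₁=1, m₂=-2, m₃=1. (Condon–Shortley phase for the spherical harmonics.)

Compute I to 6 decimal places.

-0.106622

Checks pass: Σm=0; 8 even; l₃=4∈[2,4].
(2·1+1)(2·3+1)(2·4+1) = 189
Δ: 0! 2! 6! / 9! → 1/252
sum: t=0:+1/36 = 1/36
3j²(1 3 4; 0 0 0) = Δ·Π!·Σ² = 4/63  (sign +1)
sum: t=0:+1/240 = 1/240
3j²(1 3 4; 1 -2 1) = Δ·Π!·Σ² = 1/84  (sign -1)
combine: 4πI² = 189·4/63·1/84 = 1/7
take √, sign -1: I = -0.10662181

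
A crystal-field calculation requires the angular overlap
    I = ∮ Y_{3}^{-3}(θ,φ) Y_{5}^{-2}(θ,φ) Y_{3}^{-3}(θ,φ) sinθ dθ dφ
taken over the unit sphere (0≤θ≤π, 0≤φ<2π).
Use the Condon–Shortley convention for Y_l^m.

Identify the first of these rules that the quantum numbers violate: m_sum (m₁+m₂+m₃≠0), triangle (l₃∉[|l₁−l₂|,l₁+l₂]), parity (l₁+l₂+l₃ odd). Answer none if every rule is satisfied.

m_sum

m₁+m₂+m₃ = -3 − 2 − 3 = -8  ✗
triangle: |3−5|=2 ≤ l₃=3 ≤ 3+5=8
parity: l₁+l₂+l₃ = 11 is odd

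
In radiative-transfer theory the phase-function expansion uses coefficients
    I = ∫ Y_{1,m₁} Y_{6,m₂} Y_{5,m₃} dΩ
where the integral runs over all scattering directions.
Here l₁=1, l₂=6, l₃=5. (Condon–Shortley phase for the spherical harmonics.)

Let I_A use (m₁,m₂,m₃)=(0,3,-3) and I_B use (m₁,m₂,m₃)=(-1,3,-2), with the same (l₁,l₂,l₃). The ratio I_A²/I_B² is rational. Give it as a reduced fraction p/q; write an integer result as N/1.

l's match ⇒ only the (l;m) 3-j factors differ between A and B.
A: triangle coeff Δ(1,6,5) = 1/858; Σ_t [1,1]: t=1:−1/80640 = -1/80640; (3j)²=9/286 [(1 6 5; 0 3 -3)], sign=-1
B: triangle coeff Δ(1,6,5) = 1/858; Σ_t [2,2]: t=2:+1/60480 = 1/60480; (3j)²=6/143 [(1 6 5; -1 3 -2)], sign=-1
I_A²/I_B² = (9/286)/(6/143) = 3/4

3/4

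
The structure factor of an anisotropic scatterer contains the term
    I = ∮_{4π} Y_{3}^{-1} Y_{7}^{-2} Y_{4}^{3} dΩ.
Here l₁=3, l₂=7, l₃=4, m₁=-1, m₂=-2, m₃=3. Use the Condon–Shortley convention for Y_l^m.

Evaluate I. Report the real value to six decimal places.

0.090400

m-sum 0 ✓  L=14 even ✓  4≤4≤10 ✓
Π(2lᵢ+1) = 7×15×9 = 945
triangle coeff Δ(3,7,4) = 1/45045
Σ_t [3,3]: t=3:−1/20736 = -1/20736
(3j)²=35/1287 [(3 7 4; 0 0 0)], sign=-1
Σ_t [4,4]: t=4:+1/241920 = 1/241920
(3j)²=4/1001 [(3 7 4; -1 -2 3)], sign=-1
⇒ 4πI² = 2100/20449
I = (+1)√(2100/20449/(4π)) = 0.09040005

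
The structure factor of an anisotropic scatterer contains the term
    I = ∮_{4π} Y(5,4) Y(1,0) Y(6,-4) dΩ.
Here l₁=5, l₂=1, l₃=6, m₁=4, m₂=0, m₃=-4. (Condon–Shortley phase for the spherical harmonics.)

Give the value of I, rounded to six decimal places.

Checks pass: Σm=0; 12 even; l₃=6∈[4,6].
(2·5+1)(2·1+1)(2·6+1) = 429
Δ: 0! 10! 2! / 13! → 1/858
sum: t=0:+1/14400 = 1/14400
3j²(5 1 6; 0 0 0) = Δ·Π!·Σ² = 6/143  (sign +1)
sum: t=0:+1/362880 = 1/362880
3j²(5 1 6; 4 0 -4) = Δ·Π!·Σ² = 10/429  (sign +1)
combine: 4πI² = 429·6/143·10/429 = 60/143
take √, sign +1: I = 0.18272698

0.182727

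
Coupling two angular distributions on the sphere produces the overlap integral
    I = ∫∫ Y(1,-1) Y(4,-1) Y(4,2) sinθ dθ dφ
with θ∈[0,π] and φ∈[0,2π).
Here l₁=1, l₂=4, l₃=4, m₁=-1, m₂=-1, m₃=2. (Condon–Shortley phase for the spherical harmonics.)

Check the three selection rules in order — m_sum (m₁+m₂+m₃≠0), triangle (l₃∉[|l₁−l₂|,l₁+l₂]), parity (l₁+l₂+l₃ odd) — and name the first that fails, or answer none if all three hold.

azimuthal sum: -1 − 1 + 2 = 0  ✓
3 ≤ 4 ≤ 5 (triangle on l)  ✓
L = 1 + 4 + 4 = 9 (odd)  ✗

parity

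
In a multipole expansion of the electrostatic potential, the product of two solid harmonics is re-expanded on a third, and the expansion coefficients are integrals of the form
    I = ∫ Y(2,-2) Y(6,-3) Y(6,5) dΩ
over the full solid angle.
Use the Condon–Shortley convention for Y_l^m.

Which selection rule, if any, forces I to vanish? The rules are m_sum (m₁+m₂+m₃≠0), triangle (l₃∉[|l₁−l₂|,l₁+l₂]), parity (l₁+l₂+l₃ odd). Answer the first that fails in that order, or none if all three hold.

none

m₁+m₂+m₃ = -2 − 3 + 5 = 0  ✓
triangle: |2−6|=4 ≤ l₃=6 ≤ 2+6=8  ✓
parity: l₁+l₂+l₃ = 14 is even  ✓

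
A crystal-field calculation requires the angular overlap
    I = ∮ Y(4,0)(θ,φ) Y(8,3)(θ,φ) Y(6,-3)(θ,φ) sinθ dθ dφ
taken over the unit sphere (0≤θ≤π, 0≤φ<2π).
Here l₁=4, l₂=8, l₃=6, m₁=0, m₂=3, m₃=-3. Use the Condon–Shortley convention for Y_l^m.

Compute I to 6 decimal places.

0.019164

Rules hold: Σm=0, L=18 even, 4≤6≤12.
N = 9·17·13 = 1989
Δ = 6!·2!·10!/19! = 1/23279256
Racah Σ t=2..4: t=2:+1/1658880 t=3:−1/518400 t=4:+1/1658880 = -1/1382400
⇒ 3j(4 8 6; 0 0 0)² = 504/46189, sgn -1
Racah Σ t=2..4: t=2:+1/34836480 t=3:−1/2903040 t=4:+1/2903040 = 1/34836480
⇒ 3j(4 8 6; 0 3 -3)² = 25/117572, sgn -1
4πI² = N·(3j₀)²·(3jₘ)² = 4050/877591
I = +1·√(0.00461491/4π) = 0.01916357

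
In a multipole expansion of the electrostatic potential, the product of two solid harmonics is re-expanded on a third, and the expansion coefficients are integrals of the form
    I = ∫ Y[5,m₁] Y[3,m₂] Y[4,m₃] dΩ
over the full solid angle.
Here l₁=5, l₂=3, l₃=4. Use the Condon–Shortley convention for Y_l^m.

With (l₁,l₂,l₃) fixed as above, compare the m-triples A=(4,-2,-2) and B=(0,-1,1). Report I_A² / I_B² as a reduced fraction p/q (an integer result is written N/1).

224/1

l's match ⇒ only the (l;m) 3-j factors differ between A and B.
A: triangle coeff Δ(5,3,4) = 1/180180; Σ_t [0,1]: t=0:+1/2880 t=1:−1/8640 = 1/4320; (3j)²=8/429 [(5 3 4; 4 -2 -2)], sign=+1
B: triangle coeff Δ(5,3,4) = 1/180180; Σ_t [0,2]: t=0:+1/5760 t=1:−1/288 t=2:+1/288 = 1/5760; (3j)²=1/12012 [(5 3 4; 0 -1 1)], sign=-1
I_A²/I_B² = (8/429)/(1/12012) = 224/1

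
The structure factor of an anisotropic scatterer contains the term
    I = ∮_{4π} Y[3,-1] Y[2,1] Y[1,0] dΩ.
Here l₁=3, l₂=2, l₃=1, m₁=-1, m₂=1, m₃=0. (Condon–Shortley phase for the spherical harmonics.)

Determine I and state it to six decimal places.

-0.233597

m-sum 0 ✓  L=6 even ✓  1≤1≤5 ✓
Π(2lᵢ+1) = 7×5×3 = 105
triangle coeff Δ(3,2,1) = 1/105
Σ_t [2,2]: t=2:+1/4 = 1/4
(3j)²=3/35 [(3 2 1; 0 0 0)], sign=-1
Σ_t [3,3]: t=3:−1/6 = -1/6
(3j)²=8/105 [(3 2 1; -1 1 0)], sign=+1
⇒ 4πI² = 24/35
I = (-1)√(24/35/(4π)) = -0.23359668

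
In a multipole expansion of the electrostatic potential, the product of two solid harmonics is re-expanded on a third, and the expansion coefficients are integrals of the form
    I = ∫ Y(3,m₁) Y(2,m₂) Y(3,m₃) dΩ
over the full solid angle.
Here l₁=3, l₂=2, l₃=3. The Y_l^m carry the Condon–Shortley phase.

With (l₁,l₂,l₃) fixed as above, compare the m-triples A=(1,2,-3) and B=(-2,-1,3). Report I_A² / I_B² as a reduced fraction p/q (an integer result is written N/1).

2/5

Shared (l₁,l₂,l₃)=(3,2,3): N and (l;000)² cancel in I_A²/I_B².
A: Δ = 2!·4!·2!/9! = 1/3780; Racah Σ t=2..2: t=2:+1/96 = 1/96; ⇒ 3j(3 2 3; 1 2 -3)² = 1/42, sgn +1
B: Δ = 2!·4!·2!/9! = 1/3780; Racah Σ t=1..1: t=1:−1/48 = -1/48; ⇒ 3j(3 2 3; -2 -1 3)² = 5/84, sgn -1
I_A²/I_B² = (1/42)/(5/84) = 2/5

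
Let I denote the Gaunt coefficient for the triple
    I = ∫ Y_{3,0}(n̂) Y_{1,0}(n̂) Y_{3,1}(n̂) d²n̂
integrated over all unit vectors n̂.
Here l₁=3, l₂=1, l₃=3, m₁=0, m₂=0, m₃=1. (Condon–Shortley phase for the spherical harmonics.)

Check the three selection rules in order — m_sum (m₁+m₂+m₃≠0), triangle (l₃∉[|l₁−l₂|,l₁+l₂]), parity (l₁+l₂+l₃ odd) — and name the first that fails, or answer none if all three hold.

azimuthal sum: 0 + 0 + 1 = 1  ✗
2 ≤ 3 ≤ 4 (triangle on l)
L = 3 + 1 + 3 = 7 (odd)

m_sum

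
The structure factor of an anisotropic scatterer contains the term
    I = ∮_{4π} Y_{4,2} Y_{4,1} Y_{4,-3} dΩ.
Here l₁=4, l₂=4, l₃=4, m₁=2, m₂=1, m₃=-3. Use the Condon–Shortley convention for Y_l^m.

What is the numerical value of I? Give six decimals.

-0.063661

Checks pass: Σm=0; 12 even; l₃=4∈[0,8].
(2·4+1)(2·4+1)(2·4+1) = 729
Δ: 4! 4! 4! / 13! → 1/450450
sum: t=0:+1/13824 t=1:−1/216 t=2:+1/64 t=3:−1/216 t=4:+1/13824 = 5/768
3j²(4 4 4; 0 0 0) = Δ·Π!·Σ² = 18/1001  (sign +1)
sum: t=1:−1/864 t=2:+1/576 = 1/1728
3j²(4 4 4; 2 1 -3) = Δ·Π!·Σ² = 5/1287  (sign -1)
combine: 4πI² = 729·18/1001·5/1287 = 7290/143143
take √, sign -1: I = -0.06366105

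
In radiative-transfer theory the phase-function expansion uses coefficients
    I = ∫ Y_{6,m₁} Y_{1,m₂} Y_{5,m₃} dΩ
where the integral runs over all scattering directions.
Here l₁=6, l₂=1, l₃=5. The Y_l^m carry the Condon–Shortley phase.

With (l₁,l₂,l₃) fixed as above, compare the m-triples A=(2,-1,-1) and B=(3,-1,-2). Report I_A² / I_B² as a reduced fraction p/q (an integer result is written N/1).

Same 6,1,5: normalisation and zero-m 3j drop out of the ratio.
A: Δ: 2! 10! 0! / 13! → 1/858; sum: t=0:+1/34560 = 1/34560; 3j²(6 1 5; 2 -1 -1) = Δ·Π!·Σ² = 14/429  (sign +1)
B: Δ: 2! 10! 0! / 13! → 1/858; sum: t=0:+1/60480 = 1/60480; 3j²(6 1 5; 3 -1 -2) = Δ·Π!·Σ² = 6/143  (sign -1)
I_A²/I_B² = (14/429)/(6/143) = 7/9

7/9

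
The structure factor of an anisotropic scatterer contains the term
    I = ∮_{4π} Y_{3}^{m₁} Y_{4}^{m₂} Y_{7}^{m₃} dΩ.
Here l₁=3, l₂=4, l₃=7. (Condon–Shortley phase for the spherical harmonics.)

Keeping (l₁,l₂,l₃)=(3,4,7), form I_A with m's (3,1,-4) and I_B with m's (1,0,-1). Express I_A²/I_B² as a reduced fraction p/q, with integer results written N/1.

Same 3,4,7: normalisation and zero-m 3j drop out of the ratio.
A: Δ: 0! 6! 8! / 15! → 1/45045; sum: t=0:+1/518400 = 1/518400; 3j²(3 4 7; 3 1 -4) = Δ·Π!·Σ² = 2/195  (sign -1)
B: Δ: 0! 6! 8! / 15! → 1/45045; sum: t=0:+1/27648 = 1/27648; 3j²(3 4 7; 1 0 -1) = Δ·Π!·Σ² = 10/429  (sign +1)
I_A²/I_B² = (2/195)/(10/429) = 11/25

11/25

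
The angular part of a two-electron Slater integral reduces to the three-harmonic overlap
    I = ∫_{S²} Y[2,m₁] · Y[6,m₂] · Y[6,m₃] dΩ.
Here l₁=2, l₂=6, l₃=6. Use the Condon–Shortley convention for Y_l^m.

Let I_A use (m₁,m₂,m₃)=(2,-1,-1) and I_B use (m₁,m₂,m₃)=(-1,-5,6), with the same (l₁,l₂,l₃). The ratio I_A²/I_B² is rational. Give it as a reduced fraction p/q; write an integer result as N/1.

Shared (l₁,l₂,l₃)=(2,6,6): N and (l;000)² cancel in I_A²/I_B².
A: Δ = 2!·2!·10!/15! = 1/90090; Racah Σ t=0..0: t=0:+1/57600 = 1/57600; ⇒ 3j(2 6 6; 2 -1 -1)² = 21/715, sgn -1
B: Δ = 2!·2!·10!/15! = 1/90090; Racah Σ t=1..1: t=1:−1/7257600 = -1/7257600; ⇒ 3j(2 6 6; -1 -5 6)² = 11/455, sgn -1
I_A²/I_B² = (21/715)/(11/455) = 147/121

147/121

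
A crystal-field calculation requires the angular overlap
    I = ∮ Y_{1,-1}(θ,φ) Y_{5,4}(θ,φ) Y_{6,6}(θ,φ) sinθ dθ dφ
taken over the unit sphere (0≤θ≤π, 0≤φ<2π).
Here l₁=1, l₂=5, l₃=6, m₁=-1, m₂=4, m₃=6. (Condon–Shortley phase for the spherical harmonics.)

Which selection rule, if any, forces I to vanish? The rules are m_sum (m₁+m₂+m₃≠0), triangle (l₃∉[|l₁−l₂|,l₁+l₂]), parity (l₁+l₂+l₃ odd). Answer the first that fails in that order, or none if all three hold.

m₁+m₂+m₃ = -1 + 4 + 6 = 9  ✗
triangle: |1−5|=4 ≤ l₃=6 ≤ 1+5=6
parity: l₁+l₂+l₃ = 12 is even

m_sum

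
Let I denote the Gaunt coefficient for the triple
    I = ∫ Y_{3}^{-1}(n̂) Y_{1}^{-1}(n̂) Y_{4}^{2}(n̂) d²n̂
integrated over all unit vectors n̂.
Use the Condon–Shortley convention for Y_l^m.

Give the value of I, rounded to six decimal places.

m-sum 0 ✓  L=8 even ✓  2≤4≤4 ✓
Π(2lᵢ+1) = 7×3×9 = 189
triangle coeff Δ(3,1,4) = 1/252
Σ_t [0,0]: t=0:+1/36 = 1/36
(3j)²=4/63 [(3 1 4; 0 0 0)], sign=+1
Σ_t [0,0]: t=0:+1/96 = 1/96
(3j)²=5/84 [(3 1 4; -1 -1 2)], sign=+1
⇒ 4πI² = 5/7
I = (+1)√(5/7/(4π)) = 0.23841361

0.238414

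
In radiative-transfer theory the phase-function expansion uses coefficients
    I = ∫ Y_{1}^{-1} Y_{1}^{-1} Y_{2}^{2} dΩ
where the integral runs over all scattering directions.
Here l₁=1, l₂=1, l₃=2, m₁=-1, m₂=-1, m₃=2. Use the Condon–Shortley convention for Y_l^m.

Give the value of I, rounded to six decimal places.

m-sum 0 ✓  L=4 even ✓  0≤2≤2 ✓
Π(2lᵢ+1) = 3×3×5 = 45
triangle coeff Δ(1,1,2) = 1/30
Σ_t [0,0]: t=0:+1/1 = 1/1
(3j)²=2/15 [(1 1 2; 0 0 0)], sign=+1
Σ_t [0,0]: t=0:+1/4 = 1/4
(3j)²=1/5 [(1 1 2; -1 -1 2)], sign=+1
⇒ 4πI² = 6/5
I = (+1)√(6/5/(4π)) = 0.30901936

0.309019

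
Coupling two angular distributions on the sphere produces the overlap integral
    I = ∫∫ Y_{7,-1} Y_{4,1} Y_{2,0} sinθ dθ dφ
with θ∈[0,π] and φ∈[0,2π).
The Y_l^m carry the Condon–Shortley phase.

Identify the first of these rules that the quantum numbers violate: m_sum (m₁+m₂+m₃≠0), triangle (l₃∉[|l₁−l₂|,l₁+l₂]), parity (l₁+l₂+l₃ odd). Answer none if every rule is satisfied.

triangle

azimuthal sum: -1 + 1 + 0 = 0  ✓
3 ≤ 2 ≤ 11 (triangle on l)  ✗
L = 7 + 4 + 2 = 13 (odd)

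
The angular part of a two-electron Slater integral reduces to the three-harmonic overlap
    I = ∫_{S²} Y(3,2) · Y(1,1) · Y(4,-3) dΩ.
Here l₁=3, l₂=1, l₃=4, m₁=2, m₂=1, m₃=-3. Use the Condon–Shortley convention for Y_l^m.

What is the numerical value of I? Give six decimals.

-0.282095

Checks pass: Σm=0; 8 even; l₃=4∈[2,4].
(2·3+1)(2·1+1)(2·4+1) = 189
Δ: 0! 6! 2! / 9! → 1/252
sum: t=0:+1/36 = 1/36
3j²(3 1 4; 0 0 0) = Δ·Π!·Σ² = 4/63  (sign +1)
sum: t=0:+1/240 = 1/240
3j²(3 1 4; 2 1 -3) = Δ·Π!·Σ² = 1/12  (sign -1)
combine: 4πI² = 189·4/63·1/12 = 1/1
take √, sign -1: I = -0.28209479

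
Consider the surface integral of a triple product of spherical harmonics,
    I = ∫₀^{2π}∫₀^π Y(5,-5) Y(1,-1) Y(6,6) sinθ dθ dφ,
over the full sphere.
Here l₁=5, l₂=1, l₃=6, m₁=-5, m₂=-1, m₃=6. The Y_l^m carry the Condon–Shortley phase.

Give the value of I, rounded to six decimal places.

m-sum 0 ✓  L=12 even ✓  4≤6≤6 ✓
Π(2lᵢ+1) = 11×3×13 = 429
triangle coeff Δ(5,1,6) = 1/858
Σ_t [0,0]: t=0:+1/14400 = 1/14400
(3j)²=6/143 [(5 1 6; 0 0 0)], sign=+1
Σ_t [0,0]: t=0:+1/7257600 = 1/7257600
(3j)²=1/13 [(5 1 6; -5 -1 6)], sign=+1
⇒ 4πI² = 18/13
I = (+1)√(18/13/(4π)) = 0.33194004

0.331940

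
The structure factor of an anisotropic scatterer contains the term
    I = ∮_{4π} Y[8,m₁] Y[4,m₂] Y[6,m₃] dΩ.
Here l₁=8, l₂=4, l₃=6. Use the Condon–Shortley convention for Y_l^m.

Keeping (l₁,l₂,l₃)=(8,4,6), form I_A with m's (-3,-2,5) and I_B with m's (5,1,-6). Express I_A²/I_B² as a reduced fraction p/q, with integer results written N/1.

529/520

Shared (l₁,l₂,l₃)=(8,4,6): N and (l;000)² cancel in I_A²/I_B².
A: Δ = 6!·10!·2!/19! = 1/23279256; Racah Σ t=1..2: t=1:−1/435456000 t=2:+1/34836480 = 23/870912000; ⇒ 3j(8 4 6; -3 -2 5)² = 5819/705432, sgn -1
B: Δ = 6!·10!·2!/19! = 1/23279256; Racah Σ t=3..3: t=3:−1/261273600 = -1/261273600; ⇒ 3j(8 4 6; 5 1 -6)² = 55/6783, sgn -1
I_A²/I_B² = (5819/705432)/(55/6783) = 529/520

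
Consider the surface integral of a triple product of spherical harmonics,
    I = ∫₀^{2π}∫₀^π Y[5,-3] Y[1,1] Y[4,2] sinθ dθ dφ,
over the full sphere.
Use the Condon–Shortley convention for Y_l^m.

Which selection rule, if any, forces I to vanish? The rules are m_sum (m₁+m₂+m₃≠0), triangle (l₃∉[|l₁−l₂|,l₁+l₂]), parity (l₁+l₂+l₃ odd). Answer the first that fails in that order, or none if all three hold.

none

m₁+m₂+m₃ = -3 + 1 + 2 = 0  ✓
triangle: |5−1|=4 ≤ l₃=4 ≤ 5+1=6  ✓
parity: l₁+l₂+l₃ = 10 is even  ✓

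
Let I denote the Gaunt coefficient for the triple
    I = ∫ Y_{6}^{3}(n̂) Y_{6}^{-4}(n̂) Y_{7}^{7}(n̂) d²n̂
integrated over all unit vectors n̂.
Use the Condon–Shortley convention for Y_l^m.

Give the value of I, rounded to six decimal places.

Σmᵢ = 6 ≠ 0, so the φ-integral vanishes; I = 0

0.000000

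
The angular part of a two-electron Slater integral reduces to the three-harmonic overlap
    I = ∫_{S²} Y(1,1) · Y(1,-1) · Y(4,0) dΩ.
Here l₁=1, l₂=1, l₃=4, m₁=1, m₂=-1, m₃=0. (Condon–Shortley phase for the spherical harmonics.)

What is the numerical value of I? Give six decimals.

0.000000

triangle: need 0≤l₃≤2, have 4; I=0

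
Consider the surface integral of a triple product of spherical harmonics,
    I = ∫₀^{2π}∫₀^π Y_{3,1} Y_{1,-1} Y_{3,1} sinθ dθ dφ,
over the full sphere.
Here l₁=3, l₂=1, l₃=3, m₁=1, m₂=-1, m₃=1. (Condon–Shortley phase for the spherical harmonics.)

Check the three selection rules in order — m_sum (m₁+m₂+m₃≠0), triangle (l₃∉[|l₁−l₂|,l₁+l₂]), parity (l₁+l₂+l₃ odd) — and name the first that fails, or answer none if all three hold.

m_sum

azimuthal sum: 1 − 1 + 1 = 1  ✗
2 ≤ 3 ≤ 4 (triangle on l)
L = 3 + 1 + 3 = 7 (odd)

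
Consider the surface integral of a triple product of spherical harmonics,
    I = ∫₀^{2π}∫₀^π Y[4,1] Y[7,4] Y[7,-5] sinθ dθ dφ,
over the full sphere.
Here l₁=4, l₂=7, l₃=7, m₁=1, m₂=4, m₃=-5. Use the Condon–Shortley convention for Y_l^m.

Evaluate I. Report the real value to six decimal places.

-0.036504

m-sum 0 ✓  L=18 even ✓  3≤7≤11 ✓
Π(2lᵢ+1) = 9×15×15 = 2025
triangle coeff Δ(4,7,7) = 1/58198140
Σ_t [0,4]: t=0:+1/17418240 t=1:−1/622080 t=2:+1/230400 t=3:−1/622080 t=4:+1/17418240 = 1/806400
(3j)²=2268/230945 [(4 7 7; 0 0 0)], sign=-1
Σ_t [1,3]: t=1:−1/87091200 t=2:+1/8709120 t=3:−1/11612160 = 1/58060800
(3j)²=99/117572 [(4 7 7; 1 4 -5)], sign=+1
⇒ 4πI² = 295245/17631601
I = (-1)√(295245/17631601/(4π)) = -0.03650400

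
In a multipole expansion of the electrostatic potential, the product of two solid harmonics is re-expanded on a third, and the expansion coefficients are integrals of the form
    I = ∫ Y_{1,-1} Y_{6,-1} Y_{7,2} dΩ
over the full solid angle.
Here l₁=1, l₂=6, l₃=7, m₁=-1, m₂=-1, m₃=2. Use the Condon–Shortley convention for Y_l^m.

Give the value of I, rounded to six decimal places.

Rules hold: Σm=0, L=14 even, 5≤7≤7.
N = 3·13·15 = 585
Δ = 0!·2!·12!/15! = 1/1365
Racah Σ t=0..0: t=0:+1/518400 = 1/518400
⇒ 3j(1 6 7; 0 0 0)² = 7/195, sgn -1
Racah Σ t=0..0: t=0:+1/1209600 = 1/1209600
⇒ 3j(1 6 7; -1 -1 2)² = 12/455, sgn -1
4πI² = N·(3j₀)²·(3jₘ)² = 36/65
I = +1·√(0.553846/4π) = 0.20993732

0.209937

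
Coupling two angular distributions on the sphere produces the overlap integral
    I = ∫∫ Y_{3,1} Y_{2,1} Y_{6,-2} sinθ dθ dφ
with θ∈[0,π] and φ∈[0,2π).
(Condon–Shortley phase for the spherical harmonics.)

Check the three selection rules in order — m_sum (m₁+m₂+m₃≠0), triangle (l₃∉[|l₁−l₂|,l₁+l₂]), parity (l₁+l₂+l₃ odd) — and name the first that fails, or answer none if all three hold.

azimuthal sum: 1 + 1 − 2 = 0  ✓
1 ≤ 6 ≤ 5 (triangle on l)  ✗
L = 3 + 2 + 6 = 11 (odd)

triangle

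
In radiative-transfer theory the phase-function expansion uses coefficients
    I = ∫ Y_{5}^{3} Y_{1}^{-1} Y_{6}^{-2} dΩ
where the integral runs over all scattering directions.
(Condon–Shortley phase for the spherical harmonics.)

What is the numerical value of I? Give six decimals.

Rules hold: Σm=0, L=12 even, 4≤6≤6.
N = 11·3·13 = 429
Δ = 0!·10!·2!/13! = 1/858
Racah Σ t=0..0: t=0:+1/14400 = 1/14400
⇒ 3j(5 1 6; 0 0 0)² = 6/143, sgn +1
Racah Σ t=0..0: t=0:+1/161280 = 1/161280
⇒ 3j(5 1 6; 3 -1 -2)² = 1/143, sgn +1
4πI² = N·(3j₀)²·(3jₘ)² = 18/143
I = +1·√(0.125874/4π) = 0.10008369

0.100084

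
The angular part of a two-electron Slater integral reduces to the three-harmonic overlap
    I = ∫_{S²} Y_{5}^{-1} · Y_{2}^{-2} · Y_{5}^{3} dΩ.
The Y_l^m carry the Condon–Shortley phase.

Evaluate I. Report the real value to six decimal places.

m-sum 0 ✓  L=12 even ✓  3≤5≤7 ✓
Π(2lᵢ+1) = 11×5×11 = 605
triangle coeff Δ(5,2,5) = 1/38610
Σ_t [0,2]: t=0:+1/2880 t=1:−1/576 t=2:+1/2880 = -1/960
(3j)²=10/429 [(5 2 5; 0 0 0)], sign=+1
Σ_t [0,0]: t=0:+1/5760 = 1/5760
(3j)²=56/2145 [(5 2 5; -1 -2 3)], sign=+1
⇒ 4πI² = 560/1521
I = (+1)√(560/1521/(4π)) = 0.17116875

0.171169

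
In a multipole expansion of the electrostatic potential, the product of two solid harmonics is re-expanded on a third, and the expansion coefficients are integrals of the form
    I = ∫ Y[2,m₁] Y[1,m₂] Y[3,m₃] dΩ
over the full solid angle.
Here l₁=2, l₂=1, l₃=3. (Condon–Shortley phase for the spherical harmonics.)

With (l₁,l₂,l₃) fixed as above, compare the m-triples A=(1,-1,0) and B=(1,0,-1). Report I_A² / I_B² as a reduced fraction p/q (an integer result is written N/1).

3/8

l's match ⇒ only the (l;m) 3-j factors differ between A and B.
A: triangle coeff Δ(2,1,3) = 1/105; Σ_t [0,0]: t=0:+1/12 = 1/12; (3j)²=1/35 [(2 1 3; 1 -1 0)], sign=-1
B: triangle coeff Δ(2,1,3) = 1/105; Σ_t [0,0]: t=0:+1/6 = 1/6; (3j)²=8/105 [(2 1 3; 1 0 -1)], sign=+1
I_A²/I_B² = (1/35)/(8/105) = 3/8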